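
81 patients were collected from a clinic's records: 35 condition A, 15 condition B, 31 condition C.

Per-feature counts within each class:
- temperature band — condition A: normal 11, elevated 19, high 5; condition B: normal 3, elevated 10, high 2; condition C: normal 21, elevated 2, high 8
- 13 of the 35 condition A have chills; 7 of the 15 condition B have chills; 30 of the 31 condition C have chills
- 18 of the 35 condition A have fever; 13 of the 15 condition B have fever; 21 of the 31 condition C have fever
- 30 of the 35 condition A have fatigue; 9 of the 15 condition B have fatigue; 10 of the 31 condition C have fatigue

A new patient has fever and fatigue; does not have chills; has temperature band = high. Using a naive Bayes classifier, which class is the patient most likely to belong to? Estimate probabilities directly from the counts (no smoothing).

condition A: (35/81) × (5/35) × (22/35) × (18/35) × (30/35) ≈ 0.017104
condition B: (15/81) × (2/15) × (8/15) × (13/15) × (9/15) ≈ 0.00684774
condition C: (31/81) × (8/31) × (1/31) × (21/31) × (10/31) ≈ 0.000696208
Highest score → condition A.

condition A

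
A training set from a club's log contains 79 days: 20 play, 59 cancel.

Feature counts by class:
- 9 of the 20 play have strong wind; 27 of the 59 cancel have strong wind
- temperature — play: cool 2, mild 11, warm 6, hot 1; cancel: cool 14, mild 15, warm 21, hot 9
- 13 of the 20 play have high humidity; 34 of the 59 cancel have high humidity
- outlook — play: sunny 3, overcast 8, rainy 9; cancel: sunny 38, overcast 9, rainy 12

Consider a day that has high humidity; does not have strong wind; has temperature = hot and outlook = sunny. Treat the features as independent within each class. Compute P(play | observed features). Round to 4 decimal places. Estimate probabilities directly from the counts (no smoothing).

play: (20/79) × (11/20) × (1/20) × (13/20) × (3/20) ≈ 0.000678797
cancel: (59/79) × (32/59) × (9/59) × (34/59) × (38/59) ≈ 0.0229336
P(play | x) = 0.000678797 / 0.023612397 ≈ 0.0287

0.0287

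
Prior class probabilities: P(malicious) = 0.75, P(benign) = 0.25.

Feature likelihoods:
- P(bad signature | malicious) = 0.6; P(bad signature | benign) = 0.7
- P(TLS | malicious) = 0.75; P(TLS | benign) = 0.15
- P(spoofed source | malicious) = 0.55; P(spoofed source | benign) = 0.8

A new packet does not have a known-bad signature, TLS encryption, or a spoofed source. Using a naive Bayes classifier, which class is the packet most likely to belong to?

malicious: 0.75 × (1−0.6) × (1−0.75) × (1−0.55) = 0.03375
benign: 0.25 × (1−0.7) × (1−0.15) × (1−0.8) = 0.01275
Highest score → malicious.

malicious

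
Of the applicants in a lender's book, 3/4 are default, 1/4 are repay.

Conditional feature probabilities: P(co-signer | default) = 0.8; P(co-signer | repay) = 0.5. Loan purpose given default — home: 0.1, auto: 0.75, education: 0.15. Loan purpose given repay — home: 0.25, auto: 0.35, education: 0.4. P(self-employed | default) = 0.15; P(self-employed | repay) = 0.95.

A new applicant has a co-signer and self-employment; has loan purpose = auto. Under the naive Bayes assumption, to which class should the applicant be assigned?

default: 0.75 × 0.8 × 0.75 × 0.15 = 0.0675
repay: 0.25 × 0.5 × 0.35 × 0.95 = 0.0415625
Highest score → default.

default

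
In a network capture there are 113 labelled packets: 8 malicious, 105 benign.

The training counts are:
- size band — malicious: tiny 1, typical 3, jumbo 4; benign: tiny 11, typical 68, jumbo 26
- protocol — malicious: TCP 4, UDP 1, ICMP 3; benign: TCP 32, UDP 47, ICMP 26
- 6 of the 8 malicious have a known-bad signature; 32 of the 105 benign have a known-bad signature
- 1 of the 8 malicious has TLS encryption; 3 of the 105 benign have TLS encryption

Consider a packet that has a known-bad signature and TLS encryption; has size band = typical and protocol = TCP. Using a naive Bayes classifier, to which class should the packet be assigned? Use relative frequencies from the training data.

malicious: (8/113) × (3/8) × (4/8) × (6/8) × (1/8) ≈ 0.00124447
benign: (105/113) × (68/105) × (32/105) × (32/105) × (3/105) ≈ 0.00159692
Highest score → benign.

benign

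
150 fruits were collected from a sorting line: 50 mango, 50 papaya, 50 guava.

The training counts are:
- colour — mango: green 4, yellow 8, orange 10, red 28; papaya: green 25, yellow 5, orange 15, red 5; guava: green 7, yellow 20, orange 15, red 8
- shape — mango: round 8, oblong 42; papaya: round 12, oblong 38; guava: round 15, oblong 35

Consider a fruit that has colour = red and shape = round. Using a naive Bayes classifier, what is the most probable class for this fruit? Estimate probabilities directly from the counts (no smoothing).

mango

mango: (50/150) × (28/50) × (8/50) ≈ 0.0298667
papaya: (50/150) × (5/50) × (12/50) = 0.008
guava: (50/150) × (8/50) × (15/50) = 0.016
Highest score → mango.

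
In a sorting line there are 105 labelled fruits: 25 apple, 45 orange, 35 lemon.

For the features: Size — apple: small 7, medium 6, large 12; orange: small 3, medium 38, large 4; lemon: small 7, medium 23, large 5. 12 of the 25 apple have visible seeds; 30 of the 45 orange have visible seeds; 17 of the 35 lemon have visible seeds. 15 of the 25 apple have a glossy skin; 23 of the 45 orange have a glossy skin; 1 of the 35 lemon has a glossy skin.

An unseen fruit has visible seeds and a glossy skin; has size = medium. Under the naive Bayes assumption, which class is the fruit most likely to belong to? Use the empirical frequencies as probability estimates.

orange

apple: (25/105) × (6/25) × (12/25) × (15/25) ≈ 0.0164571
orange: (45/105) × (38/45) × (30/45) × (23/45) ≈ 0.123316
lemon: (35/105) × (23/35) × (17/35) × (1/35) ≈ 0.00303984
Highest score → orange.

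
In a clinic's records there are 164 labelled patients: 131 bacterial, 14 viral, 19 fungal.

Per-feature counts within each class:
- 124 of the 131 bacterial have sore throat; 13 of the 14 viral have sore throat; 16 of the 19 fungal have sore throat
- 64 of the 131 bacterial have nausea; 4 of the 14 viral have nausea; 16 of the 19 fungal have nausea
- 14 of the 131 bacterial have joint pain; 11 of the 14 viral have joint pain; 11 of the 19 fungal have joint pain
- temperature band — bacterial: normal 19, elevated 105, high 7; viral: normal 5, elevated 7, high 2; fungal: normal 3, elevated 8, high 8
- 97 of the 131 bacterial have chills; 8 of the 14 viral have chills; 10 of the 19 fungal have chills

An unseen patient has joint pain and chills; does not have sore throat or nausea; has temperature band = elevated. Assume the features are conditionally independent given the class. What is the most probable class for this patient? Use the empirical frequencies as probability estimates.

bacterial: (131/164) × (7/131) × (67/131) × (14/131) × (105/131) × (97/131) ≈ 0.00138463
viral: (14/164) × (1/14) × (10/14) × (11/14) × (7/14) × (8/14) ≈ 0.000977743
fungal: (19/164) × (3/19) × (3/19) × (11/19) × (8/19) × (10/19) ≈ 0.000370567
Highest score → bacterial.

bacterial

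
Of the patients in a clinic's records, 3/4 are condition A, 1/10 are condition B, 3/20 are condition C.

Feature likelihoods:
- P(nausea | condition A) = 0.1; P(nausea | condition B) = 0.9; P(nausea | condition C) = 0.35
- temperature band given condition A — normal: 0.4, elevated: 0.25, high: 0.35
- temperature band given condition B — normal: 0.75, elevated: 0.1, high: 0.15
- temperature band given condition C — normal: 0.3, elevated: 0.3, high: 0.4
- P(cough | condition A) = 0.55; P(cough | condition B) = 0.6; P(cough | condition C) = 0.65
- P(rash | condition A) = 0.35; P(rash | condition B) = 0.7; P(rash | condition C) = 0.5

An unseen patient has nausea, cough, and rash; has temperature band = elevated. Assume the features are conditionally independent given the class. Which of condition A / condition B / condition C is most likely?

condition A: 0.75 × 0.1 × 0.25 × 0.55 × 0.35 = 0.003609375
condition B: 0.1 × 0.9 × 0.1 × 0.6 × 0.7 = 0.00378
condition C: 0.15 × 0.35 × 0.3 × 0.65 × 0.5 = 0.00511875
Highest score → condition C.

condition C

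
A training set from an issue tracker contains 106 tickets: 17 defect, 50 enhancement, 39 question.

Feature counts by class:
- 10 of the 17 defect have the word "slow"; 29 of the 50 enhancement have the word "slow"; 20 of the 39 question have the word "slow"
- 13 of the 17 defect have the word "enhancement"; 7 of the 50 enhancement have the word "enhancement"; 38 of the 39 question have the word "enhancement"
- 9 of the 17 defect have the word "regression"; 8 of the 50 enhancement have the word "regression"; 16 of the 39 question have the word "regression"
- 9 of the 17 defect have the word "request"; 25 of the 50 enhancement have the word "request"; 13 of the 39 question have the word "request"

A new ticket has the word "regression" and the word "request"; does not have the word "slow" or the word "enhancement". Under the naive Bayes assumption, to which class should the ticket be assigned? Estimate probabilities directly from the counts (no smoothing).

enhancement

defect: (17/106) × (7/17) × (4/17) × (9/17) × (9/17) ≈ 0.00435502
enhancement: (50/106) × (21/50) × (43/50) × (8/50) × (25/50) ≈ 0.0136302
question: (39/106) × (19/39) × (1/39) × (16/39) × (13/39) ≈ 0.000628517
Highest score → enhancement.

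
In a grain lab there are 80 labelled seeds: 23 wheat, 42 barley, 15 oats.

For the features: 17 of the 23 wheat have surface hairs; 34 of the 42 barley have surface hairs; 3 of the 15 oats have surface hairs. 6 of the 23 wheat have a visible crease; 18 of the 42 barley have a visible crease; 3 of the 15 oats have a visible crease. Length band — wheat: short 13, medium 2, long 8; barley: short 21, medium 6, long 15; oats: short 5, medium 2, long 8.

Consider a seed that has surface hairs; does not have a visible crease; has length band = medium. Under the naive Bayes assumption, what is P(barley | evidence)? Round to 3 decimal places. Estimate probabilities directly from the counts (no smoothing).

0.663

wheat: (23/80) × (17/23) × (17/23) × (2/23) ≈ 0.0136578
barley: (42/80) × (34/42) × (24/42) × (6/42) ≈ 0.0346939
oats: (15/80) × (3/15) × (12/15) × (2/15) = 0.004
P(barley | x) = 0.0346939 / 0.0523517 ≈ 0.663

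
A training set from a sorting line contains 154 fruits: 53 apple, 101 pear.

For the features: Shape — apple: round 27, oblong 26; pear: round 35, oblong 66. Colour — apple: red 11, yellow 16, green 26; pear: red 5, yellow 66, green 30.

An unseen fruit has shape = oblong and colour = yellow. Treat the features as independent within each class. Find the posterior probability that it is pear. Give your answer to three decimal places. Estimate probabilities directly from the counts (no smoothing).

0.846

apple: (53/154) × (26/53) × (16/53) ≈ 0.0509679
pear: (101/154) × (66/101) × (66/101) ≈ 0.280057
P(pear | x) = 0.280057 / 0.3310249 ≈ 0.846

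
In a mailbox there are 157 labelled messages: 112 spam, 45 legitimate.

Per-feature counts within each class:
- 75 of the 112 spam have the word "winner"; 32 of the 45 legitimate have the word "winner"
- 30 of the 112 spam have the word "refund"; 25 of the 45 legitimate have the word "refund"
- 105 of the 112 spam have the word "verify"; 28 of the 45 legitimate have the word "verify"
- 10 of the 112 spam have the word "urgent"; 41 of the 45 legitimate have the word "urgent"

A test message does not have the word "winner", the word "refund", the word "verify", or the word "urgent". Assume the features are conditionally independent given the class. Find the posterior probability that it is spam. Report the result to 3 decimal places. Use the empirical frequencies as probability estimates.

spam: (112/157) × (37/112) × (82/112) × (7/112) × (102/112) ≈ 0.0098211
legitimate: (45/157) × (13/45) × (20/45) × (17/45) × (4/45) ≈ 0.00123579
P(spam | x) = 0.0098211 / 0.01105689 ≈ 0.888

0.888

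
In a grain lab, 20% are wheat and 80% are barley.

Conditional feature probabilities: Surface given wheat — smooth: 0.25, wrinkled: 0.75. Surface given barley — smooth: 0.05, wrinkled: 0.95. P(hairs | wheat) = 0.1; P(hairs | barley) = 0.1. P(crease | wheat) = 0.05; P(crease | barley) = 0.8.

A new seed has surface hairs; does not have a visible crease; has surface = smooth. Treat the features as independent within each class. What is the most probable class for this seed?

wheat

wheat: 0.2 × 0.25 × 0.1 × (1−0.05) = 0.00475
barley: 0.8 × 0.05 × 0.1 × (1−0.8) = 0.0008
Highest score → wheat.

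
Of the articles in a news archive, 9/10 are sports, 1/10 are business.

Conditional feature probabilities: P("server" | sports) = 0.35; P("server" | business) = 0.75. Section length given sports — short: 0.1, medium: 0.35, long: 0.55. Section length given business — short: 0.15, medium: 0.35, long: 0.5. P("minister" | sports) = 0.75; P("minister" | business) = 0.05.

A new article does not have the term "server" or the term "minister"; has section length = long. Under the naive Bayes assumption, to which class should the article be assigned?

sports: 0.9 × (1−0.35) × 0.55 × (1−0.75) = 0.0804375
business: 0.1 × (1−0.75) × 0.5 × (1−0.05) = 0.011875
Highest score → sports.

sports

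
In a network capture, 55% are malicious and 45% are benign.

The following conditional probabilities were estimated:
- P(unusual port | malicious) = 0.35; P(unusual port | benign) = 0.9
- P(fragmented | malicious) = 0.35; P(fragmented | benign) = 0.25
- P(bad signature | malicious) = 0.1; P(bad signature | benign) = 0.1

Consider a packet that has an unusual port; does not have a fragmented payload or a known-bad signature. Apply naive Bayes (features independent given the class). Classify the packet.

benign

malicious: 0.55 × 0.35 × (1−0.35) × (1−0.1) = 0.1126125
benign: 0.45 × 0.9 × (1−0.25) × (1−0.1) = 0.273375
Highest score → benign.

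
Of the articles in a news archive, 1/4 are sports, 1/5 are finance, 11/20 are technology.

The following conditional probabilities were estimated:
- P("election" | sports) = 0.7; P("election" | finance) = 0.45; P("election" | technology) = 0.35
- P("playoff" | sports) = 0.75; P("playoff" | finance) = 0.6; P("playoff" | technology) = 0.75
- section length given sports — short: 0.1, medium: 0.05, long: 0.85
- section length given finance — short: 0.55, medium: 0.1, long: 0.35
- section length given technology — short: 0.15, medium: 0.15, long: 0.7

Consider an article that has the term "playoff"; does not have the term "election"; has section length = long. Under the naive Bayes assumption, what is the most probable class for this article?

sports: 0.25 × (1−0.7) × 0.75 × 0.85 = 0.0478125
finance: 0.2 × (1−0.45) × 0.6 × 0.35 = 0.0231
technology: 0.55 × (1−0.35) × 0.75 × 0.7 = 0.1876875
Highest score → technology.

technology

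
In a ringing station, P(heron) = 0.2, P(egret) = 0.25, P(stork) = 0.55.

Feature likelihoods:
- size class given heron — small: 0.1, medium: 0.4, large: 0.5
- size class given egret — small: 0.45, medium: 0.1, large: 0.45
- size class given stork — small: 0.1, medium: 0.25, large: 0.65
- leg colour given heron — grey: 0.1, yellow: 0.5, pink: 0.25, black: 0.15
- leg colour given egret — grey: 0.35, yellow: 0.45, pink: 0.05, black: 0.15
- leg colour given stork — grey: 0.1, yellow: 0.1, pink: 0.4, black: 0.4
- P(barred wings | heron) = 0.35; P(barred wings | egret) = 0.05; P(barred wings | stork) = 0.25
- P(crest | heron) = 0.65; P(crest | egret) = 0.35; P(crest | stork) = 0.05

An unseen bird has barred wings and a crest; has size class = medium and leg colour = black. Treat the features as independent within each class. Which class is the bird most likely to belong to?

heron: 0.2 × 0.4 × 0.15 × 0.35 × 0.65 = 0.00273
egret: 0.25 × 0.1 × 0.15 × 0.05 × 0.35 = 0.000065625
stork: 0.55 × 0.25 × 0.4 × 0.25 × 0.05 = 0.0006875
Highest score → heron.

heron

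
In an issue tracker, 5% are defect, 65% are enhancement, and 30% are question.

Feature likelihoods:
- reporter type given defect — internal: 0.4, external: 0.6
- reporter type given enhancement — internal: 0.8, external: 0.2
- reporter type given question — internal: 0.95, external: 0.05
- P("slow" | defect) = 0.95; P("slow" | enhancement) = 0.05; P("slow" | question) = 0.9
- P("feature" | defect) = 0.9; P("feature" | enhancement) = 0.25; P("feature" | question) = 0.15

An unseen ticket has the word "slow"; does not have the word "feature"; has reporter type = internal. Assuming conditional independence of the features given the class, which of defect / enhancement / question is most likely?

defect: 0.05 × 0.4 × 0.95 × (1−0.9) = 0.0019
enhancement: 0.65 × 0.8 × 0.05 × (1−0.25) = 0.0195
question: 0.3 × 0.95 × 0.9 × (1−0.15) = 0.218025
Highest score → question.

question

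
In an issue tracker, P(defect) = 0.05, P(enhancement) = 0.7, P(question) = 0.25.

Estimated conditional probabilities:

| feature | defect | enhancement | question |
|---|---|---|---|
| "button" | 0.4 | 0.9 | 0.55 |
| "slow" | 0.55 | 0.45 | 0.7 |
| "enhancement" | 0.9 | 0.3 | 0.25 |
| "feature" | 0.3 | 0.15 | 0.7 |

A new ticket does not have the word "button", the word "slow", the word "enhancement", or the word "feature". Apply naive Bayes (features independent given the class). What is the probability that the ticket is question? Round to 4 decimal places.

0.2415

defect: 0.05 × (1−0.4) × (1−0.55) × (1−0.9) × (1−0.3) = 0.000945
enhancement: 0.7 × (1−0.9) × (1−0.45) × (1−0.3) × (1−0.15) = 0.0229075
question: 0.25 × (1−0.55) × (1−0.7) × (1−0.25) × (1−0.7) = 0.00759375
P(question | x) = 0.00759375 / 0.03144625 ≈ 0.2415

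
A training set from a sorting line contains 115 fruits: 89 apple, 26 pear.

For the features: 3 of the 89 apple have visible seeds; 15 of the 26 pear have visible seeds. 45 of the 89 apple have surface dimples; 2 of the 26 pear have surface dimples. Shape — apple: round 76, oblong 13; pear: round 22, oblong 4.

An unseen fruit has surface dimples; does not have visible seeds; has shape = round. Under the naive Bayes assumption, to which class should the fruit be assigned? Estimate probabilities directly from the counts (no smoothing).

apple

apple: (89/115) × (86/89) × (45/89) × (76/89) ≈ 0.322884
pear: (26/115) × (11/26) × (2/26) × (22/26) ≈ 0.00622588
Highest score → apple.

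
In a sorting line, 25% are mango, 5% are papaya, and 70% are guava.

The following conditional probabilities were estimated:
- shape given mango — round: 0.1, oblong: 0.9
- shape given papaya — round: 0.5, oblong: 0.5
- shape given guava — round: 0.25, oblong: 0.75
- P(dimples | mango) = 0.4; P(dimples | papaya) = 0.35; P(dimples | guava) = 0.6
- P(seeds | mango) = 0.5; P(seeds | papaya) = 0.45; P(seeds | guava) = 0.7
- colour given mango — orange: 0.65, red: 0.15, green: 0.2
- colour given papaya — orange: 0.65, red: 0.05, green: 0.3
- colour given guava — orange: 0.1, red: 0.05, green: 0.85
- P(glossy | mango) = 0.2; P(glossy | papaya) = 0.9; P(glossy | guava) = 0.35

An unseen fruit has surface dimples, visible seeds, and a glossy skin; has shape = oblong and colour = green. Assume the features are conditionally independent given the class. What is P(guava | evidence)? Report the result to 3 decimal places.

mango: 0.25 × 0.9 × 0.4 × 0.5 × 0.2 × 0.2 = 0.0018
papaya: 0.05 × 0.5 × 0.35 × 0.45 × 0.3 × 0.9 = 0.001063125
guava: 0.7 × 0.75 × 0.6 × 0.7 × 0.85 × 0.35 = 0.06559875
P(guava | x) = 0.06559875 / 0.068461875 ≈ 0.958

0.958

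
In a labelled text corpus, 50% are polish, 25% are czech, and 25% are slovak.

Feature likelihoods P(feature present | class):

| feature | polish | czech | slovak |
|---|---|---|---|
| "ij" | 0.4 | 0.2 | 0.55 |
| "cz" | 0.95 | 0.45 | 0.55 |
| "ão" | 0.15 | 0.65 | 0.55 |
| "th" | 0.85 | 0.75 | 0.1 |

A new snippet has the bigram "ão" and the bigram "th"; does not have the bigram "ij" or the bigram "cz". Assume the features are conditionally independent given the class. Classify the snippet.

polish: 0.5 × (1−0.4) × (1−0.95) × 0.15 × 0.85 = 0.0019125
czech: 0.25 × (1−0.2) × (1−0.45) × 0.65 × 0.75 = 0.053625
slovak: 0.25 × (1−0.55) × (1−0.55) × 0.55 × 0.1 = 0.002784375
Highest score → czech.

czech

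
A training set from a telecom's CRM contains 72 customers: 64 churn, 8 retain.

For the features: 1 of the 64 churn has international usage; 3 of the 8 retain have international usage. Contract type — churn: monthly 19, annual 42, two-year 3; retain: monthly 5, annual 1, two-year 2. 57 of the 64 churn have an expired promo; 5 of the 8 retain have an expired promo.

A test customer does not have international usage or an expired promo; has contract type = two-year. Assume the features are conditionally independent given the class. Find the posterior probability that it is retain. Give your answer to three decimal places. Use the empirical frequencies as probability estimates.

0.592

churn: (64/72) × (63/64) × (3/64) × (7/64) = 0.004486083984375
retain: (8/72) × (5/8) × (2/8) × (3/8) ≈ 0.00651042
P(retain | x) = 0.00651042 / 0.010996503984375 ≈ 0.592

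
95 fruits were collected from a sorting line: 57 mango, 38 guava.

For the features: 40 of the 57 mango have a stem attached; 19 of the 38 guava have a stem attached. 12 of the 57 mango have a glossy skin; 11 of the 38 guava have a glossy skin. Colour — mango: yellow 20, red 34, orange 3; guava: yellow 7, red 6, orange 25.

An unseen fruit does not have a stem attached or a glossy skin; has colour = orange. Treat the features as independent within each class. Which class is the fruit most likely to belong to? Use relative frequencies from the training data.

guava

mango: (57/95) × (17/57) × (45/57) × (3/57) ≈ 0.00743549
guava: (38/95) × (19/38) × (27/38) × (25/38) ≈ 0.0934903
Highest score → guava.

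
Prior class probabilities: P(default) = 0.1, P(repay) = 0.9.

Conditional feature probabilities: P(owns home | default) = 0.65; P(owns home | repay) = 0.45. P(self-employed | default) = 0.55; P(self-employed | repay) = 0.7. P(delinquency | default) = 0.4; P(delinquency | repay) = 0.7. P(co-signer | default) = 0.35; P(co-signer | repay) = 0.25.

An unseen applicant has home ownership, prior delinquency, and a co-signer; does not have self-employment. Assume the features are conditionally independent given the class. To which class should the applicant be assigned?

repay

default: 0.1 × 0.65 × (1−0.55) × 0.4 × 0.35 = 0.004095
repay: 0.9 × 0.45 × (1−0.7) × 0.7 × 0.25 = 0.0212625
Highest score → repay.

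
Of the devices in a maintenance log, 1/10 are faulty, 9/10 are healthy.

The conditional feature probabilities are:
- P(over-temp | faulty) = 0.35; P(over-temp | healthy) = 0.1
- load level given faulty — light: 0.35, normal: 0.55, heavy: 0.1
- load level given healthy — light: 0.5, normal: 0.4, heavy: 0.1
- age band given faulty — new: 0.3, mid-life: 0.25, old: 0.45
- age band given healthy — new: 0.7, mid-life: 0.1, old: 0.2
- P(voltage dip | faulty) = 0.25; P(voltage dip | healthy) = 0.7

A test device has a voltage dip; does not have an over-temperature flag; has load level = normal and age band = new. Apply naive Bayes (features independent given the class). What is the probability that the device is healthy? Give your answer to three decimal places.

0.983

faulty: 0.1 × (1−0.35) × 0.55 × 0.3 × 0.25 = 0.00268125
healthy: 0.9 × (1−0.1) × 0.4 × 0.7 × 0.7 = 0.15876
P(healthy | x) = 0.15876 / 0.16144125 ≈ 0.983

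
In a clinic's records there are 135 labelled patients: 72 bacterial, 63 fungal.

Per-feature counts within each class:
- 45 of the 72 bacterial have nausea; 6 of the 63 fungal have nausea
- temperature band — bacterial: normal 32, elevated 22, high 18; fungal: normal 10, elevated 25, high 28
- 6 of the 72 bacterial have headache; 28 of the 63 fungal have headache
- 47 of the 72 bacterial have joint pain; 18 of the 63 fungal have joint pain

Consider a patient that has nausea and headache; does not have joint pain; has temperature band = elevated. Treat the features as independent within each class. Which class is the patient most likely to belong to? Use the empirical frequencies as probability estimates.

bacterial: (72/135) × (45/72) × (22/72) × (6/72) × (25/72) ≈ 0.0029471
fungal: (63/135) × (6/63) × (25/63) × (28/63) × (45/63) ≈ 0.00559895
Highest score → fungal.

fungal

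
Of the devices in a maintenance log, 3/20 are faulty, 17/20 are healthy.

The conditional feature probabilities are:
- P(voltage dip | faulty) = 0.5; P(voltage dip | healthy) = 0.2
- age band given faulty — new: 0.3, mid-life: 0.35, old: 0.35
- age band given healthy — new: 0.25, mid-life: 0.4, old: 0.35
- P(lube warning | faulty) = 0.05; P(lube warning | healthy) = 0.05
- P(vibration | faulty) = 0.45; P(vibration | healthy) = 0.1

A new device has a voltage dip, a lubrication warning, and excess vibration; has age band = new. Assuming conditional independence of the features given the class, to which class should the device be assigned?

faulty: 0.15 × 0.5 × 0.3 × 0.05 × 0.45 = 0.00050625
healthy: 0.85 × 0.2 × 0.25 × 0.05 × 0.1 = 0.0002125
Highest score → faulty.

faulty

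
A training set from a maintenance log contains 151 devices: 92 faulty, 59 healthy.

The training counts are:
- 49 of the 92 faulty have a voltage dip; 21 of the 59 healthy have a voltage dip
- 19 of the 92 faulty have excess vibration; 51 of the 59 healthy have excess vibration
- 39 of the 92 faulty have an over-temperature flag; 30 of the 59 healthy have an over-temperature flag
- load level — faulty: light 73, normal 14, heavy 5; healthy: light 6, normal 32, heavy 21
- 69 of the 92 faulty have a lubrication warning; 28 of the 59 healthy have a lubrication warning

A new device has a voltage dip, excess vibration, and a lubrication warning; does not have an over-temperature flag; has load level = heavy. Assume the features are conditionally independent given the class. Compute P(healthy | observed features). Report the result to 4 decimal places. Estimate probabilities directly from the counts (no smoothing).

faulty: (92/151) × (49/92) × (19/92) × (53/92) × (5/92) × (69/92) ≈ 0.00157368
healthy: (59/151) × (21/59) × (51/59) × (29/59) × (21/59) × (28/59) ≈ 0.00998113
P(healthy | x) = 0.00998113 / 0.01155481 ≈ 0.8638

0.8638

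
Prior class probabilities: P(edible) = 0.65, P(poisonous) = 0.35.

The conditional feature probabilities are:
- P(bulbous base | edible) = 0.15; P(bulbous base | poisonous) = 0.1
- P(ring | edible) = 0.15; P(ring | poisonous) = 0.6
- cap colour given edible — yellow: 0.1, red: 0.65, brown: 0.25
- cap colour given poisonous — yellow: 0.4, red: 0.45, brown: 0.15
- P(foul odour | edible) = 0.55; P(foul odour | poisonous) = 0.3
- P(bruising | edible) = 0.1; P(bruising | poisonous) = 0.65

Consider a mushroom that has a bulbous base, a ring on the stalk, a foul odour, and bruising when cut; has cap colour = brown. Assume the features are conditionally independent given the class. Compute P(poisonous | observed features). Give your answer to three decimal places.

0.753

edible: 0.65 × 0.15 × 0.15 × 0.25 × 0.55 × 0.1 = 0.00020109375
poisonous: 0.35 × 0.1 × 0.6 × 0.15 × 0.3 × 0.65 = 0.00061425
P(poisonous | x) = 0.00061425 / 0.00081534375 ≈ 0.753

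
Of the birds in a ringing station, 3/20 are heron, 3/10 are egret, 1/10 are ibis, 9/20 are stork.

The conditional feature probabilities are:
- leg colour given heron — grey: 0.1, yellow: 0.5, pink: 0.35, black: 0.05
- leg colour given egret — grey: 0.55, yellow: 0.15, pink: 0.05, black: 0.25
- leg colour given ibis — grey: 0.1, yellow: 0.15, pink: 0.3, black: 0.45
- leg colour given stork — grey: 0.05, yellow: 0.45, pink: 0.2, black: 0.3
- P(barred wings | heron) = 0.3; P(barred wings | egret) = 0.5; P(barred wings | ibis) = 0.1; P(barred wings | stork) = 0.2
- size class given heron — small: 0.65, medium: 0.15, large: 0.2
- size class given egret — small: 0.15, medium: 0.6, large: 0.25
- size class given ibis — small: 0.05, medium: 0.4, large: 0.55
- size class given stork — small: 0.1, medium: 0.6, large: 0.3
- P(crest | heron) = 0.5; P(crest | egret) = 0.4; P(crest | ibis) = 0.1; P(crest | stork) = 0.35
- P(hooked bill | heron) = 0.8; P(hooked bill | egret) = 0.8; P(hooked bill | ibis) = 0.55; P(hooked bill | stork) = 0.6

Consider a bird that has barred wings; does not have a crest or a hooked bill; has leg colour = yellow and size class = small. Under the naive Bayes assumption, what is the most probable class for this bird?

heron

heron: 0.15 × 0.5 × 0.3 × 0.65 × (1−0.5) × (1−0.8) = 0.0014625
egret: 0.3 × 0.15 × 0.5 × 0.15 × (1−0.4) × (1−0.8) = 0.000405
ibis: 0.1 × 0.15 × 0.1 × 0.05 × (1−0.1) × (1−0.55) = 0.000030375
stork: 0.45 × 0.45 × 0.2 × 0.1 × (1−0.35) × (1−0.6) = 0.001053
Highest score → heron.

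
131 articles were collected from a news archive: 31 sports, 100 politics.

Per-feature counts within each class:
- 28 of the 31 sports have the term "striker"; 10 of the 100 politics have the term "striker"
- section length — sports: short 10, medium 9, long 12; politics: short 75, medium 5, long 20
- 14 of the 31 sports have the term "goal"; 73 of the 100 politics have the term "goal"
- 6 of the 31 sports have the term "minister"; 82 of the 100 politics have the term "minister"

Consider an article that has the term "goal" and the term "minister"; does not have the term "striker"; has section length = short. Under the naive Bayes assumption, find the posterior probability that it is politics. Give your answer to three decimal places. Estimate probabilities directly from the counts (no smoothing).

0.998

sports: (31/131) × (3/31) × (10/31) × (14/31) × (6/31) ≈ 0.00064572
politics: (100/131) × (90/100) × (75/100) × (73/100) × (82/100) ≈ 0.308439
P(politics | x) = 0.308439 / 0.30908472 ≈ 0.998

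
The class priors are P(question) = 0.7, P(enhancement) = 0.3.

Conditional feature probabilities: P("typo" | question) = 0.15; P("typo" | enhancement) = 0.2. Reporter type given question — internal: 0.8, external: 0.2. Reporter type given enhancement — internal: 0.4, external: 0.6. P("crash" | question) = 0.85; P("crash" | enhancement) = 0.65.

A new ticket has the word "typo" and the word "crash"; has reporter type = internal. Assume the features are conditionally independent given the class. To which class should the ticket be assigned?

question

question: 0.7 × 0.15 × 0.8 × 0.85 = 0.0714
enhancement: 0.3 × 0.2 × 0.4 × 0.65 = 0.0156
Highest score → question.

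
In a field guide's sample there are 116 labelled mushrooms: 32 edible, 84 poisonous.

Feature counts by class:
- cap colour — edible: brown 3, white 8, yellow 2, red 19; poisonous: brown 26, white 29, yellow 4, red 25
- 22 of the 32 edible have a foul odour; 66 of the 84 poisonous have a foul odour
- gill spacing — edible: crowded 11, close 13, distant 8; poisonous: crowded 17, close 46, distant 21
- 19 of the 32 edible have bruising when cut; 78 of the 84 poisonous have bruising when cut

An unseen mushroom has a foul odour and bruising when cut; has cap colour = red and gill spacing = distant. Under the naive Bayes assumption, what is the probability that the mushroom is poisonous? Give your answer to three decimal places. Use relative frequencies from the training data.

0.702

edible: (32/116) × (19/32) × (22/32) × (8/32) × (19/32) ≈ 0.0167152
poisonous: (84/116) × (25/84) × (66/84) × (21/84) × (78/84) ≈ 0.0393099
P(poisonous | x) = 0.0393099 / 0.0560251 ≈ 0.702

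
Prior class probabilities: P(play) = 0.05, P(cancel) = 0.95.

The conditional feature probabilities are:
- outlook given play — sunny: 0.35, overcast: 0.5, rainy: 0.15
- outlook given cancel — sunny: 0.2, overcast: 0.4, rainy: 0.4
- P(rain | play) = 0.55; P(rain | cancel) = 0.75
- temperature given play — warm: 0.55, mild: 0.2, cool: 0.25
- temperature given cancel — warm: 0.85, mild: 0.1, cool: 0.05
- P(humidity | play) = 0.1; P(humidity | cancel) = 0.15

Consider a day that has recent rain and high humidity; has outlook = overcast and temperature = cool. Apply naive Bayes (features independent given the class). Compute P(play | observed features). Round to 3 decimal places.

play: 0.05 × 0.5 × 0.55 × 0.25 × 0.1 = 0.00034375
cancel: 0.95 × 0.4 × 0.75 × 0.05 × 0.15 = 0.0021375
P(play | x) = 0.00034375 / 0.00248125 ≈ 0.139

0.139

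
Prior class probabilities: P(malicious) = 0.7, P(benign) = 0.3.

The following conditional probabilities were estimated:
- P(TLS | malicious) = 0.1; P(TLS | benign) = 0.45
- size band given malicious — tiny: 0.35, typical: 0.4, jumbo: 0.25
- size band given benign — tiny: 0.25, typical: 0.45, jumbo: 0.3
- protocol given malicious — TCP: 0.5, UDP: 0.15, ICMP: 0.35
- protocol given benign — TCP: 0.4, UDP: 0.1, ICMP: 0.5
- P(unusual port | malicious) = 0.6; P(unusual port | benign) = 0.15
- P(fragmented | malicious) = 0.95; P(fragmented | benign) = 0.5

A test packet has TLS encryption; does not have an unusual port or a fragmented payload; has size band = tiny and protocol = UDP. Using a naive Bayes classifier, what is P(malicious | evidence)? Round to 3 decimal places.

0.049

malicious: 0.7 × 0.1 × 0.35 × 0.15 × (1−0.6) × (1−0.95) = 0.0000735
benign: 0.3 × 0.45 × 0.25 × 0.1 × (1−0.15) × (1−0.5) = 0.001434375
P(malicious | x) = 0.0000735 / 0.001507875 ≈ 0.049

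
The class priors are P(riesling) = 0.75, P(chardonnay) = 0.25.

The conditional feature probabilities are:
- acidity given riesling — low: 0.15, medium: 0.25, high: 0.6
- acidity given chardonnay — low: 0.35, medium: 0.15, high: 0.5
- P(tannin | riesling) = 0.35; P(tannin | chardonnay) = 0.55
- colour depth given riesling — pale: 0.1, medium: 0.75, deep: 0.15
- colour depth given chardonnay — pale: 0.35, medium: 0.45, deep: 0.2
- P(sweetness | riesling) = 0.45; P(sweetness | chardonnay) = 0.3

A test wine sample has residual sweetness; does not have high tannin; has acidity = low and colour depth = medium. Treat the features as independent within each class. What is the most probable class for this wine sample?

riesling: 0.75 × 0.15 × (1−0.35) × 0.75 × 0.45 = 0.0246796875
chardonnay: 0.25 × 0.35 × (1−0.55) × 0.45 × 0.3 = 0.005315625
Highest score → riesling.

riesling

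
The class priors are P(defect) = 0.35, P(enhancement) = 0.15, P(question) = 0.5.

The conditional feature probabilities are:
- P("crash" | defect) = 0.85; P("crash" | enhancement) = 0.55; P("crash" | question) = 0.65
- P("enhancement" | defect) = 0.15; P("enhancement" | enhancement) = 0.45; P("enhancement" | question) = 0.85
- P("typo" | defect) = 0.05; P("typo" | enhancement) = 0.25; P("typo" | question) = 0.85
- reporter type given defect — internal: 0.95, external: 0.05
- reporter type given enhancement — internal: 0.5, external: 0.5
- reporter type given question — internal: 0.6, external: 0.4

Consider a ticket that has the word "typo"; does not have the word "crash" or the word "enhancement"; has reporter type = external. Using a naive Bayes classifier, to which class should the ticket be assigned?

defect: 0.35 × (1−0.85) × (1−0.15) × 0.05 × 0.05 = 0.0001115625
enhancement: 0.15 × (1−0.55) × (1−0.45) × 0.25 × 0.5 = 0.004640625
question: 0.5 × (1−0.65) × (1−0.85) × 0.85 × 0.4 = 0.008925
Highest score → question.

question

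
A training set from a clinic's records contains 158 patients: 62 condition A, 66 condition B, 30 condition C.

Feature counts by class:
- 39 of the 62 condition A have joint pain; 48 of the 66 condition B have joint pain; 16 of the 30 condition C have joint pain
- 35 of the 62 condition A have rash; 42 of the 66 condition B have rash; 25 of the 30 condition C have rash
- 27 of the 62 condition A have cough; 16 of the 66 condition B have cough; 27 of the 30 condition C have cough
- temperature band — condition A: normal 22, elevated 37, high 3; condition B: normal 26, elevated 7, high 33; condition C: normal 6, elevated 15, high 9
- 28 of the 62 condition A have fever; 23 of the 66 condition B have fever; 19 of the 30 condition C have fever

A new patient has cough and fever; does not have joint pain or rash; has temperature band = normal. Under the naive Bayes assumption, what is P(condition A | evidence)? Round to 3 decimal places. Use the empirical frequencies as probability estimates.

condition A: (62/158) × (23/62) × (27/62) × (27/62) × (22/62) × (28/62) ≈ 0.00442397
condition B: (66/158) × (18/66) × (24/66) × (16/66) × (26/66) × (23/66) ≈ 0.00137871
condition C: (30/158) × (14/30) × (5/30) × (27/30) × (6/30) × (19/30) ≈ 0.00168354
P(condition A | x) = 0.00442397 / 0.00748622 ≈ 0.591

0.591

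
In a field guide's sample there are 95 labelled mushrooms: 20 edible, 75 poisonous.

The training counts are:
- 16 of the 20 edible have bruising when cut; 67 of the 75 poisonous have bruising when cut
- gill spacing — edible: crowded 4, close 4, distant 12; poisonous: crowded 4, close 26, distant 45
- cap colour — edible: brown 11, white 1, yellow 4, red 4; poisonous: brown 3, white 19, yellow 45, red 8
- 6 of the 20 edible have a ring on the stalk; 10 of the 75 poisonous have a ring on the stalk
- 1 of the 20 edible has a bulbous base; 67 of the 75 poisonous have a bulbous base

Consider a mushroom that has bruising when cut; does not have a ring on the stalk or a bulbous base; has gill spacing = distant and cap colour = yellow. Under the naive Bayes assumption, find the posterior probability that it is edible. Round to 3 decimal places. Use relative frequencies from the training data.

0.364

edible: (20/95) × (16/20) × (12/20) × (4/20) × (14/20) × (19/20) = 0.01344
poisonous: (75/95) × (67/75) × (45/75) × (45/75) × (65/75) × (8/75) ≈ 0.0234712
P(edible | x) = 0.01344 / 0.0369112 ≈ 0.364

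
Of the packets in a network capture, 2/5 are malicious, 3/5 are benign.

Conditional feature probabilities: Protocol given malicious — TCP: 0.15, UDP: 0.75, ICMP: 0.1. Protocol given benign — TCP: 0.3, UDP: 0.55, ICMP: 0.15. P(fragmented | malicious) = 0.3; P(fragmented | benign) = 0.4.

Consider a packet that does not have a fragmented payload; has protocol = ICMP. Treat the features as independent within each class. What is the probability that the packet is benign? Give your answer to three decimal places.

malicious: 0.4 × 0.1 × (1−0.3) = 0.028
benign: 0.6 × 0.15 × (1−0.4) = 0.054
P(benign | x) = 0.054 / 0.082 ≈ 0.659

0.659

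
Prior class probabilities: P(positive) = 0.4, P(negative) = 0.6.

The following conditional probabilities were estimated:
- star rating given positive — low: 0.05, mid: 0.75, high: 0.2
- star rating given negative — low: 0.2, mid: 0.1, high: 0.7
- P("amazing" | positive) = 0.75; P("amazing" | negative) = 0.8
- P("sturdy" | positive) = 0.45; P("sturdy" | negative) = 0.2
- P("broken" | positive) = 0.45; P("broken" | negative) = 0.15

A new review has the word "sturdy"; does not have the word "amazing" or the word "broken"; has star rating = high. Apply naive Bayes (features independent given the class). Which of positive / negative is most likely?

positive: 0.4 × 0.2 × (1−0.75) × 0.45 × (1−0.45) = 0.00495
negative: 0.6 × 0.7 × (1−0.8) × 0.2 × (1−0.15) = 0.01428
Highest score → negative.

negative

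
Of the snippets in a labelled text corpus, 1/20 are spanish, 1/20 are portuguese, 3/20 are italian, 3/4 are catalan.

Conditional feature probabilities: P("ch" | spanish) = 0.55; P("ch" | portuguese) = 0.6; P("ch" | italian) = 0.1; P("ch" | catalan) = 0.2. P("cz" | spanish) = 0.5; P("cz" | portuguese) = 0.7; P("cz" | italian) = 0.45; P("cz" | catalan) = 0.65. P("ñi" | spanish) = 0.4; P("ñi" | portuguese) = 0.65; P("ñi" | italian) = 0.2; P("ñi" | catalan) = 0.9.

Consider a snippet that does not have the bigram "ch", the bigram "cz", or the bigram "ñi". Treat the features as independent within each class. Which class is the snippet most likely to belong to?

italian

spanish: 0.05 × (1−0.55) × (1−0.5) × (1−0.4) = 0.00675
portuguese: 0.05 × (1−0.6) × (1−0.7) × (1−0.65) = 0.0021
italian: 0.15 × (1−0.1) × (1−0.45) × (1−0.2) = 0.0594
catalan: 0.75 × (1−0.2) × (1−0.65) × (1−0.9) = 0.021
Highest score → italian.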